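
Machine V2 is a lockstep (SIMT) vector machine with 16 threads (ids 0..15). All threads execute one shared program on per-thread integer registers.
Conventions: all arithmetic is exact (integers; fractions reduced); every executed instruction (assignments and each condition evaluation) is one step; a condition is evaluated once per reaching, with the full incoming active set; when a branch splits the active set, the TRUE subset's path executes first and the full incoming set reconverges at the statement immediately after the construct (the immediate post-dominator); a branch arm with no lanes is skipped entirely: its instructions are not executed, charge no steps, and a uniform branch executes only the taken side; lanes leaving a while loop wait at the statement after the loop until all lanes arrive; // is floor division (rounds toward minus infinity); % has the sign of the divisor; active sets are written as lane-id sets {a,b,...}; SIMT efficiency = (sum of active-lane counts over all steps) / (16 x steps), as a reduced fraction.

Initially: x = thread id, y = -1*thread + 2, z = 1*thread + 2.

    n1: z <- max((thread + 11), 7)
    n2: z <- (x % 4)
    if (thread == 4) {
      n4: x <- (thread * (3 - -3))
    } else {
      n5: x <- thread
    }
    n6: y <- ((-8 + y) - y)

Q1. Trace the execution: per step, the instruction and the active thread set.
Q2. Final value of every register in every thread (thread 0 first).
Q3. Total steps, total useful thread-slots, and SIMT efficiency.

step 0: z <- max((thread + 11), 7)   {0,1,2,3,4,5,6,7,8,9,10,11,12,13,14,15}
step 1: z <- (x % 4)                 {0,1,2,3,4,5,6,7,8,9,10,11,12,13,14,15}
step 2: eval (thread == 4)           {0,1,2,3,4,5,6,7,8,9,10,11,12,13,14,15}
step 3: x <- (thread * (3 - -3))     {4}
step 4: x <- thread                  {0,1,2,3,5,6,7,8,9,10,11,12,13,14,15}
step 5: y <- ((-8 + y) - y)          {0,1,2,3,4,5,6,7,8,9,10,11,12,13,14,15}

Answer: 6 steps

x: 0,1,2,3,24,5,6,7,8,9,10,11,12,13,14,15
y: -8,-8,-8,-8,-8,-8,-8,-8,-8,-8,-8,-8,-8,-8,-8,-8
z: 0,1,2,3,0,1,2,3,0,1,2,3,0,1,2,3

steps = 6; useful = 80; efficiency = 80/96 = 5/6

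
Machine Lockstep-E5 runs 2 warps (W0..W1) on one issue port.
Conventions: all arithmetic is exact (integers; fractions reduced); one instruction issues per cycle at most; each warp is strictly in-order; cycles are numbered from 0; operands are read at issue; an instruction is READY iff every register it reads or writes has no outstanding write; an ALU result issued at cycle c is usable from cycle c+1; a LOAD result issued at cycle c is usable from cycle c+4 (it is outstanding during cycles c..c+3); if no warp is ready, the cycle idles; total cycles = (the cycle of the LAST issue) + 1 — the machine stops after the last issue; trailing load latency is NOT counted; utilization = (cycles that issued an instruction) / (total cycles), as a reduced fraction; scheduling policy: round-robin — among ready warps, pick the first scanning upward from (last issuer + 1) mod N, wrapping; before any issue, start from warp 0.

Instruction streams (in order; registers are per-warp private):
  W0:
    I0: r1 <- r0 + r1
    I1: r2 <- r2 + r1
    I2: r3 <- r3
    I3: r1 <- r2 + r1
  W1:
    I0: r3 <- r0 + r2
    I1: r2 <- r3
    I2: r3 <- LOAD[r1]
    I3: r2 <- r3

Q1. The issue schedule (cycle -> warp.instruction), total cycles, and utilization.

cycle 0: W0.I0
cycle 1: W1.I0
cycle 2: W0.I1
cycle 3: W1.I1
cycle 4: W0.I2
cycle 5: W1.I2
cycle 6: W0.I3
cycle 7: idle
cycle 8: idle
cycle 9: W1.I3

Answer: 10 cycles, utilization 4/5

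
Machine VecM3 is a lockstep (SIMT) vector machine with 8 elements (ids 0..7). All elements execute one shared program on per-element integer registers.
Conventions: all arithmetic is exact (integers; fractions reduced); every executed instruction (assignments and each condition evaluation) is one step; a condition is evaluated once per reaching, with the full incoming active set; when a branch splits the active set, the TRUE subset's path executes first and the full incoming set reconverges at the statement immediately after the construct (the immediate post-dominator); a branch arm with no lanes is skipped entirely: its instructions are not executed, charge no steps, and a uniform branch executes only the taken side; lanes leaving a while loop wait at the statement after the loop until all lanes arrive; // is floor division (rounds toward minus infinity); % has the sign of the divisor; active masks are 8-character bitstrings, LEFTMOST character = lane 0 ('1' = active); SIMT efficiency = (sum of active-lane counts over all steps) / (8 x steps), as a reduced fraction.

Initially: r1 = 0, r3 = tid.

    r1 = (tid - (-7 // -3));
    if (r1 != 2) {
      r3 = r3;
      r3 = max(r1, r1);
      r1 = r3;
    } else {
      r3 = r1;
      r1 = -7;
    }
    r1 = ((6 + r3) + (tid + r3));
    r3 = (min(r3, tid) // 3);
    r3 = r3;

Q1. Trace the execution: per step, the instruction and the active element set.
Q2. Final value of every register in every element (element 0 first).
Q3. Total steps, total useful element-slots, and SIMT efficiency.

step 0: r1 <- (tid - (-7 // -3))     11111111
step 1: eval (r1 != 2)               11111111
step 2: r3 <- r3                     11110111
step 3: r3 <- max(r1, r1)            11110111
step 4: r1 <- r3                     11110111
step 5: r3 <- r1                     00001000
step 6: r1 <- -7                     00001000
step 7: r1 <- ((6 + r3) + (tid + r3)) 11111111
step 8: r3 <- (min(r3, tid) // 3)    11111111
step 9: r3 <- r3                     11111111

Answer: 10 steps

r1: 2,5,8,11,14,17,20,23
r3: -1,-1,0,0,0,1,1,1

steps = 10; useful = 63; efficiency = 63/80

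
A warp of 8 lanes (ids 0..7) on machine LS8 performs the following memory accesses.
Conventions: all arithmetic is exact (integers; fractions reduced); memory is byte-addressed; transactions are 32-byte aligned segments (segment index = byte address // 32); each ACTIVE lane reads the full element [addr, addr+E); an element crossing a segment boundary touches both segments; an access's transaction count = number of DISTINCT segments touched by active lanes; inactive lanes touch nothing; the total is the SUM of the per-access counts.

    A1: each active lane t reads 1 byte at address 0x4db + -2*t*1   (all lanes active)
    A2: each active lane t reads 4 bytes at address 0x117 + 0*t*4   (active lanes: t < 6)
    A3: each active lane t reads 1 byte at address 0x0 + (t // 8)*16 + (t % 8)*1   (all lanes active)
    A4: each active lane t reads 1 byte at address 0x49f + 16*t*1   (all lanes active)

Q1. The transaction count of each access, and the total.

A1: 1 transaction
A2: 1 transaction
A3: 1 transaction
A4: 5 transactions

Answer: 1,1,1,5; total 8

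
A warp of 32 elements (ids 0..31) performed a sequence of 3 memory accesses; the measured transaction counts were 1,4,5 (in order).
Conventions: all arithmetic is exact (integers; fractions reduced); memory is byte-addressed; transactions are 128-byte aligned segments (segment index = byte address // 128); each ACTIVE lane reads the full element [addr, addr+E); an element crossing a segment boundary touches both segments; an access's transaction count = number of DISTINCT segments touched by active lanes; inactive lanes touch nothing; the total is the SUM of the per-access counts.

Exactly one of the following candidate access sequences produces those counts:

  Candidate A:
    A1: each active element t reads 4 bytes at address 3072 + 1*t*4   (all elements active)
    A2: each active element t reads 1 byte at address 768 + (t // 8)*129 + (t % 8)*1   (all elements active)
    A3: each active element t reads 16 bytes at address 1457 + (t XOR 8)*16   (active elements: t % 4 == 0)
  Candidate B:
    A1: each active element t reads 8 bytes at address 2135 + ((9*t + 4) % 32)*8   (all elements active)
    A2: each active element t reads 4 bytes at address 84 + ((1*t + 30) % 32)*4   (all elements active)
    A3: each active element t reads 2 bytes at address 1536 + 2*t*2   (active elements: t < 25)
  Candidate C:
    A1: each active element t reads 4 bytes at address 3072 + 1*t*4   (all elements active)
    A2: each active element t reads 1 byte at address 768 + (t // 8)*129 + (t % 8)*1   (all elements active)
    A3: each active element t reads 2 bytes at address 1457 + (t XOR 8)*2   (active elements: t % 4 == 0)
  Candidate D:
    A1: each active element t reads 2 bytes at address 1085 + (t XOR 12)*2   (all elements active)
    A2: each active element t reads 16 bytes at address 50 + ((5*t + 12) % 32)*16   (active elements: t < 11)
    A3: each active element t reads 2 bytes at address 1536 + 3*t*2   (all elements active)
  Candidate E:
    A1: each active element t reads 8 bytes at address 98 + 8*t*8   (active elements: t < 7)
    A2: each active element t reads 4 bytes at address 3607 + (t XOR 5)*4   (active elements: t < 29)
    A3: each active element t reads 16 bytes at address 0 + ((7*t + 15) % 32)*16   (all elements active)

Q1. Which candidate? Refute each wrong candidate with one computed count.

B: A1 gives 3 transactions, not 1
C: A3 gives 1 transaction, not 5
D: A2 gives 5 transactions, not 4
E: A1 gives 4 transactions, not 1
A: all counts match (1,4,5)

Answer: A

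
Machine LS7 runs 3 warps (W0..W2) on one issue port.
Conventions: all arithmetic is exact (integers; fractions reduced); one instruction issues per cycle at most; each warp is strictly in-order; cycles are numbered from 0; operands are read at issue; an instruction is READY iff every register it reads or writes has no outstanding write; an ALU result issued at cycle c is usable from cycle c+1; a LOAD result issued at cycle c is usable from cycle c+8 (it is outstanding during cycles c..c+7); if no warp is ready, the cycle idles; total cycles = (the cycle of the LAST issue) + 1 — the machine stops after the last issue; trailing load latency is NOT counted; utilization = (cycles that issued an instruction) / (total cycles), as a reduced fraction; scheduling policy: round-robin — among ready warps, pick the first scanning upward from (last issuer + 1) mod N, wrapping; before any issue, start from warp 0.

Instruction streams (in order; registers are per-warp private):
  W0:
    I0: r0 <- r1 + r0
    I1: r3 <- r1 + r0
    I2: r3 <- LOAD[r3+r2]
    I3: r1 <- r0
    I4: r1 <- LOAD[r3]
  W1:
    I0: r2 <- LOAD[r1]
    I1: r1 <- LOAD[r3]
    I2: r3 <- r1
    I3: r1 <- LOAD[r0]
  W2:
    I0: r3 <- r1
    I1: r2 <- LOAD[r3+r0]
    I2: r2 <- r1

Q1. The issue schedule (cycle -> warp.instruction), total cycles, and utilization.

cycle 0: W0.I0
cycle 1: W1.I0
cycle 2: W2.I0
cycle 3: W0.I1
cycle 4: W1.I1
cycle 5: W2.I1
cycle 6: W0.I2
cycle 7: W0.I3
cycle 8: idle
cycle 9: idle
cycle 10: idle
cycle 11: idle
cycle 12: W1.I2
cycle 13: W2.I2
cycle 14: W0.I4
cycle 15: W1.I3

Answer: 16 cycles, utilization 3/4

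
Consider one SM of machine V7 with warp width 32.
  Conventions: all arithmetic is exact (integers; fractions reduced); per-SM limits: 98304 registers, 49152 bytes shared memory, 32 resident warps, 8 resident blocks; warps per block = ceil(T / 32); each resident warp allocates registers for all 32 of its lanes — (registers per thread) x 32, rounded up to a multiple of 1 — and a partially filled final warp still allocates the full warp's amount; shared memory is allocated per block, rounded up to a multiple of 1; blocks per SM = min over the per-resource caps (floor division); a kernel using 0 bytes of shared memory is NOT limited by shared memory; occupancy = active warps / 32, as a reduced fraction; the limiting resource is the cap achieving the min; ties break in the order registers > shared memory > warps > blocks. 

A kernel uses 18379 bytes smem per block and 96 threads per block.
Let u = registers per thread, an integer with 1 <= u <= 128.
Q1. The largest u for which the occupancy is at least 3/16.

Answer: u = 128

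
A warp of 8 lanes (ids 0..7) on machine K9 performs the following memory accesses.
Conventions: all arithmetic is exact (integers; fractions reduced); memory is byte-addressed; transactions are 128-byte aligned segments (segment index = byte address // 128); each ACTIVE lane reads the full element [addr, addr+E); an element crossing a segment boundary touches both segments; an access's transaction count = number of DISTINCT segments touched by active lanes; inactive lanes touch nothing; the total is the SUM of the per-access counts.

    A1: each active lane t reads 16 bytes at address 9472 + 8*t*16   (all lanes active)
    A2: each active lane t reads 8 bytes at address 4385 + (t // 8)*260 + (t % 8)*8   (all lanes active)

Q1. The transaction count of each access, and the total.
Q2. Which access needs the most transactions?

A1: 8 transactions
A2: 1 transaction

Answer: 8,1; total 9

Answer: A1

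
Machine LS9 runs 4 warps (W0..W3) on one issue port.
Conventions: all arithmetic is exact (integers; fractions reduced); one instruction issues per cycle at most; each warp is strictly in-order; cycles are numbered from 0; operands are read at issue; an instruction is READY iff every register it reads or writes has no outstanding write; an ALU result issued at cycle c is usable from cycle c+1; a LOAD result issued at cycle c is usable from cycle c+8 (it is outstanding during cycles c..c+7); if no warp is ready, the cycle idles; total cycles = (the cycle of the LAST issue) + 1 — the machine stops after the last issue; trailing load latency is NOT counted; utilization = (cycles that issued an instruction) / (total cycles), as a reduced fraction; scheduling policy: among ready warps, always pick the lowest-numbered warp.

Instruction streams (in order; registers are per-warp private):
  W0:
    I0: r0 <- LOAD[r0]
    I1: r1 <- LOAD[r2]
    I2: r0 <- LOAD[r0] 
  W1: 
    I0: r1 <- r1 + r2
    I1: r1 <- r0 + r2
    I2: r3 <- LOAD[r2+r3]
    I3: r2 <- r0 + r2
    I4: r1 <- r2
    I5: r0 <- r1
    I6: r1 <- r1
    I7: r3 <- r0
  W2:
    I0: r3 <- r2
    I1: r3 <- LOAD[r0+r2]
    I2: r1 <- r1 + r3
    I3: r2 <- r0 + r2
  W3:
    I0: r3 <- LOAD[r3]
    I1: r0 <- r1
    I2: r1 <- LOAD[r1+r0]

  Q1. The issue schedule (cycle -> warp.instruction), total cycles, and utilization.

cycle 0: W0.I0
cycle 1: W0.I1
cycle 2: W1.I0
cycle 3: W1.I1
cycle 4: W1.I2
cycle 5: W1.I3
cycle 6: W1.I4
cycle 7: W1.I5
cycle 8: W0.I2
cycle 9: W1.I6
cycle 10: W2.I0
cycle 11: W2.I1
cycle 12: W1.I7
cycle 13: W3.I0
cycle 14: W3.I1
cycle 15: W3.I2
cycle 16: idle
cycle 17: idle
cycle 18: idle
cycle 19: W2.I2
cycle 20: W2.I3

Answer: 21 cycles, utilization 6/7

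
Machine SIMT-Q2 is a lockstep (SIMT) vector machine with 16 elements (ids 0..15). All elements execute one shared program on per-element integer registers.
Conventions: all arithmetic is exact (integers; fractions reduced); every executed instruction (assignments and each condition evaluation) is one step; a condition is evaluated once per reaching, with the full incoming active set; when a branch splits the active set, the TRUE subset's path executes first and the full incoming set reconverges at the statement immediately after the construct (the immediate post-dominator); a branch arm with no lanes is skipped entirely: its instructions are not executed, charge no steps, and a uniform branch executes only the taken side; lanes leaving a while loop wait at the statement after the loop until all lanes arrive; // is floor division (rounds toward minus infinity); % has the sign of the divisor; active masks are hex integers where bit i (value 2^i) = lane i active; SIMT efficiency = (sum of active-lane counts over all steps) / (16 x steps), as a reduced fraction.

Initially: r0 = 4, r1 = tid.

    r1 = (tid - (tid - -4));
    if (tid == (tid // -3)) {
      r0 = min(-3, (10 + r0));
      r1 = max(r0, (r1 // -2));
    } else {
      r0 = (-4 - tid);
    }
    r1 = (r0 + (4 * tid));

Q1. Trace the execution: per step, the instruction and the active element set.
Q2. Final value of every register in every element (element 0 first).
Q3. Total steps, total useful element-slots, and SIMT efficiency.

step 0: r1 <- (tid - (tid - -4))     0xffff
step 1: eval (tid == (tid // -3))    0xffff
step 2: r0 <- min(-3, (10 + r0))     0x0001
step 3: r1 <- max(r0, (r1 // -2))    0x0001
step 4: r0 <- (-4 - tid)             0xfffe
step 5: r1 <- (r0 + (4 * tid))       0xffff

Answer: 6 steps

r0: -3,-5,-6,-7,-8,-9,-10,-11,-12,-13,-14,-15,-16,-17,-18,-19
r1: -3,-1,2,5,8,11,14,17,20,23,26,29,32,35,38,41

steps = 6; useful = 65; efficiency = 65/96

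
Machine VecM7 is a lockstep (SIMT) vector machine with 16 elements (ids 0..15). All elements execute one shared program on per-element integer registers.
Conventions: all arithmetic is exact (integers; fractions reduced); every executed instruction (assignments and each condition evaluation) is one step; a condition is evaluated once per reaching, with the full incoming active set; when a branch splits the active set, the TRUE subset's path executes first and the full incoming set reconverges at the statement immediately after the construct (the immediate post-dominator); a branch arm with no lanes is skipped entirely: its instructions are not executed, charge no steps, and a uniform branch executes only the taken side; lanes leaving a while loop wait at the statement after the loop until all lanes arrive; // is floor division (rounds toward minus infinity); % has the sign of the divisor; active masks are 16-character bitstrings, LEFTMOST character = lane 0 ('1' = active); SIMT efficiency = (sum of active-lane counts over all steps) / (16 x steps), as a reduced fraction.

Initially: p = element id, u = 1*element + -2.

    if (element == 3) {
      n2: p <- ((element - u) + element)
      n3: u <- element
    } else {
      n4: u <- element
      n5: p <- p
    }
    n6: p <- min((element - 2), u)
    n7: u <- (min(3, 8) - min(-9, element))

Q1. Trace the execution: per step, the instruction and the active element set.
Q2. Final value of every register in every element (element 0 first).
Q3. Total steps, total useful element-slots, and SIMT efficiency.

step 0: eval (element == 3)          1111111111111111
step 1: p <- ((element - u) + element) 0001000000000000
step 2: u <- element                 0001000000000000
step 3: u <- element                 1110111111111111
step 4: p <- p                       1110111111111111
step 5: p <- min((element - 2), u)   1111111111111111
step 6: u <- (min(3, 8) - min(-9, element)) 1111111111111111

Answer: 7 steps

p: -2,-1,0,1,2,3,4,5,6,7,8,9,10,11,12,13
u: 12,12,12,12,12,12,12,12,12,12,12,12,12,12,12,12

steps = 7; useful = 80; efficiency = 80/112 = 5/7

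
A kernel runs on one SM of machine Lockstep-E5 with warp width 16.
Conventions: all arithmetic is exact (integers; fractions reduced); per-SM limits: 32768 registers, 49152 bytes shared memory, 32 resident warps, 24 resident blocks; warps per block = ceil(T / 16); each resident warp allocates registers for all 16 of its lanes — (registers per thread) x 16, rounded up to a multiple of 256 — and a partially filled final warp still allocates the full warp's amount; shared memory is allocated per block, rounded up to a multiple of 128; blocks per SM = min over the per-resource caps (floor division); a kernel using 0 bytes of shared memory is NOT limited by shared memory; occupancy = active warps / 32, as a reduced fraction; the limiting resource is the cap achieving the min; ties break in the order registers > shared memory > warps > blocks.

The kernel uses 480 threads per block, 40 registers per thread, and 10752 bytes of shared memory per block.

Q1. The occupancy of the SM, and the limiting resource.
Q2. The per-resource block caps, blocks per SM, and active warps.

Answer: occupancy 15/16, limited by registers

registers: 1 block
shared memory: 4 blocks
warps: 1 block
blocks: 24 blocks

Answer: 1 block, 30 active warps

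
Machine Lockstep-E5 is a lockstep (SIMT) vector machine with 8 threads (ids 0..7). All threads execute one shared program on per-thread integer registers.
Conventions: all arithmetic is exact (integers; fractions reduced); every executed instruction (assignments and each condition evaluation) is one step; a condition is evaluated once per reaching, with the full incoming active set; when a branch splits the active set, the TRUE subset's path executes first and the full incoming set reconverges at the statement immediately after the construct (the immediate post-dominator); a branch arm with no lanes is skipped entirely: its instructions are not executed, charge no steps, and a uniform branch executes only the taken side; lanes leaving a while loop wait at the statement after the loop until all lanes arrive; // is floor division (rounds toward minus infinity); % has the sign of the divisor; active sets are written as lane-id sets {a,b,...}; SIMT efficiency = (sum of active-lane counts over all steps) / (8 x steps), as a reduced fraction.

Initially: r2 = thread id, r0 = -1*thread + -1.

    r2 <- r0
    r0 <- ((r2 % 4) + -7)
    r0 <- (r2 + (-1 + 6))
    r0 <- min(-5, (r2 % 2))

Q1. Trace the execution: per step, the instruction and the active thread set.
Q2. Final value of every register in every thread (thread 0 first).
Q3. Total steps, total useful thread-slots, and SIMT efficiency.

step 0: r2 <- r0                     {0,1,2,3,4,5,6,7}
step 1: r0 <- ((r2 % 4) + -7)        {0,1,2,3,4,5,6,7}
step 2: r0 <- (r2 + (-1 + 6))        {0,1,2,3,4,5,6,7}
step 3: r0 <- min(-5, (r2 % 2))      {0,1,2,3,4,5,6,7}

Answer: 4 steps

r2: -1,-2,-3,-4,-5,-6,-7,-8
r0: -5,-5,-5,-5,-5,-5,-5,-5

steps = 4; useful = 32; efficiency = 32/32 = 1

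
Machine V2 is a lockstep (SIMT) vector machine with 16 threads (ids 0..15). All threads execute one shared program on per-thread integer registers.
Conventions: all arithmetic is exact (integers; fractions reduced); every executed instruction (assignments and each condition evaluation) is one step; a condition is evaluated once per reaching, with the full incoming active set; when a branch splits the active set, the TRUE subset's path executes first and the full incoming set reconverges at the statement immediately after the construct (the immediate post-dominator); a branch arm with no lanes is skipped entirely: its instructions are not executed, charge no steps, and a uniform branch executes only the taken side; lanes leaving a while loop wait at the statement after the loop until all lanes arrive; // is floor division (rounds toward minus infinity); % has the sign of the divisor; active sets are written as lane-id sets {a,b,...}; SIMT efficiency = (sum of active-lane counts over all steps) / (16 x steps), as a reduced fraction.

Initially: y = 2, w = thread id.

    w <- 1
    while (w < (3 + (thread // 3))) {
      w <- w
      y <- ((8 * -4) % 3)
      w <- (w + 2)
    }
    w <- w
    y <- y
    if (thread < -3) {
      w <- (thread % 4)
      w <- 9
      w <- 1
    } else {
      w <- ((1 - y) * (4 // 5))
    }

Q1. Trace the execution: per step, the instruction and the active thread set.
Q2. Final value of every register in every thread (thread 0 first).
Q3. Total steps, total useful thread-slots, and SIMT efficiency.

step 0: w <- 1                       {0,1,2,3,4,5,6,7,8,9,10,11,12,13,14,15}
step 1: eval (w < (3 + (thread // 3))) {0,1,2,3,4,5,6,7,8,9,10,11,12,13,14,15}
step 2: w <- w                       {0,1,2,3,4,5,6,7,8,9,10,11,12,13,14,15}
step 3: y <- ((8 * -4) % 3)          {0,1,2,3,4,5,6,7,8,9,10,11,12,13,14,15}
step 4: w <- (w + 2)                 {0,1,2,3,4,5,6,7,8,9,10,11,12,13,14,15}
step 5: eval (w < (3 + (thread // 3))) {0,1,2,3,4,5,6,7,8,9,10,11,12,13,14,15}
step 6: w <- w                       {3,4,5,6,7,8,9,10,11,12,13,14,15}
step 7: y <- ((8 * -4) % 3)          {3,4,5,6,7,8,9,10,11,12,13,14,15}
step 8: w <- (w + 2)                 {3,4,5,6,7,8,9,10,11,12,13,14,15}
step 9: eval (w < (3 + (thread // 3))) {3,4,5,6,7,8,9,10,11,12,13,14,15}
step 10: w <- w                       {9,10,11,12,13,14,15}
step 11: y <- ((8 * -4) % 3)          {9,10,11,12,13,14,15}
step 12: w <- (w + 2)                 {9,10,11,12,13,14,15}
step 13: eval (w < (3 + (thread // 3))) {9,10,11,12,13,14,15}
step 14: w <- w                       {15}
step 15: y <- ((8 * -4) % 3)          {15}
step 16: w <- (w + 2)                 {15}
step 17: eval (w < (3 + (thread // 3))) {15}
step 18: w <- w                       {0,1,2,3,4,5,6,7,8,9,10,11,12,13,14,15}
step 19: y <- y                       {0,1,2,3,4,5,6,7,8,9,10,11,12,13,14,15}
step 20: eval (thread < -3)           {0,1,2,3,4,5,6,7,8,9,10,11,12,13,14,15}
step 21: w <- ((1 - y) * (4 // 5))    {0,1,2,3,4,5,6,7,8,9,10,11,12,13,14,15}

Answer: 22 steps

y: 1,1,1,1,1,1,1,1,1,1,1,1,1,1,1,1
w: 0,0,0,0,0,0,0,0,0,0,0,0,0,0,0,0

steps = 22; useful = 244; efficiency = 244/352 = 61/88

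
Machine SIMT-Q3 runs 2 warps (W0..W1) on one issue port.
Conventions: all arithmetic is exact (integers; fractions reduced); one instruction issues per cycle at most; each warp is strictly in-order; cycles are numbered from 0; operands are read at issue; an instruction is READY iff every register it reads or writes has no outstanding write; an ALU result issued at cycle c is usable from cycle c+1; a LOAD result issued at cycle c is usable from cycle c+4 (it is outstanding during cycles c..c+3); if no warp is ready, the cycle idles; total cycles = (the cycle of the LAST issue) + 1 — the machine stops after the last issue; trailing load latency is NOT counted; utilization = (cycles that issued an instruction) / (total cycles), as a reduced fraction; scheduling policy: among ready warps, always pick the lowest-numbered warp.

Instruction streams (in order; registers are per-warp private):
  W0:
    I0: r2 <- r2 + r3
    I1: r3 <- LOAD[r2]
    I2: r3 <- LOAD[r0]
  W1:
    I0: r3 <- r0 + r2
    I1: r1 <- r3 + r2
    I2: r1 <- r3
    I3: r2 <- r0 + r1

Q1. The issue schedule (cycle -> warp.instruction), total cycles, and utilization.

cycle 0: W0.I0
cycle 1: W0.I1
cycle 2: W1.I0
cycle 3: W1.I1
cycle 4: W1.I2
cycle 5: W0.I2
cycle 6: W1.I3

Answer: 7 cycles, utilization 1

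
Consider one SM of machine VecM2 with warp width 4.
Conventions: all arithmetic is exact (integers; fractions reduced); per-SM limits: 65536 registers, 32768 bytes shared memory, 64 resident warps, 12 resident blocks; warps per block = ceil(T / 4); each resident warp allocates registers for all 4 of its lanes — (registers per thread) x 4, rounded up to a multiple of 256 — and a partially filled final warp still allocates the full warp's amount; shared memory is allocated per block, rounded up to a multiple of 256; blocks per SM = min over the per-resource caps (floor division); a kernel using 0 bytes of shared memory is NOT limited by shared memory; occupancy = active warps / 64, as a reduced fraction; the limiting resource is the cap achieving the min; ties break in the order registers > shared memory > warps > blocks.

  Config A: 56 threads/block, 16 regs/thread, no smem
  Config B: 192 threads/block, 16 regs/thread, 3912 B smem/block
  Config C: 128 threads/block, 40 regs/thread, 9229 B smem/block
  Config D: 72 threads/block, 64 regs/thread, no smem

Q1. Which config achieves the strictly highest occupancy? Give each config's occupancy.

occupancies: A 7/8, B 3/4, C 1, D 27/32

Answer: C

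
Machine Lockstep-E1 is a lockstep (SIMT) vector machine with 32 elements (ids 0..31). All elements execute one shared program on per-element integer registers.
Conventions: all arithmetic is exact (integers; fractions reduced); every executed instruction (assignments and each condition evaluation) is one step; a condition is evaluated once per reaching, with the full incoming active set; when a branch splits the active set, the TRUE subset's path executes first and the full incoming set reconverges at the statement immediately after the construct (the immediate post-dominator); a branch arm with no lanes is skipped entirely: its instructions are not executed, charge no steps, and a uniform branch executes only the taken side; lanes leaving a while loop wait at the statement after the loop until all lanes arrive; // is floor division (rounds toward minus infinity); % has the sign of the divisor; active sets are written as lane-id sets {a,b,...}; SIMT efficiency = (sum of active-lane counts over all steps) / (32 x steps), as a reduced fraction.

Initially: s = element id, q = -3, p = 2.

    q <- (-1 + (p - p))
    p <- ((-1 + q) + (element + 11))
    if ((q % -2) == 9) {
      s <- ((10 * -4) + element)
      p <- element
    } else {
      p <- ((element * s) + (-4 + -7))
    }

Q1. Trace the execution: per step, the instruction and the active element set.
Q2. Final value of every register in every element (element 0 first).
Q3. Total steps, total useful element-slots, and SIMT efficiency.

step 0: q <- (-1 + (p - p))          {0,1,2,3,4,5,6,7,8,9,10,11,12,13,14,15,16,17,18,19,20,21,22,23,24,25,26,27,28,29,30,31}
step 1: p <- ((-1 + q) + (element + 11)) {0,1,2,3,4,5,6,7,8,9,10,11,12,13,14,15,16,17,18,19,20,21,22,23,24,25,26,27,28,29,30,31}
step 2: eval ((q % -2) == 9)         {0,1,2,3,4,5,6,7,8,9,10,11,12,13,14,15,16,17,18,19,20,21,22,23,24,25,26,27,28,29,30,31}
step 3: p <- ((element * s) + (-4 + -7)) {0,1,2,3,4,5,6,7,8,9,10,11,12,13,14,15,16,17,18,19,20,21,22,23,24,25,26,27,28,29,30,31}

Answer: 4 steps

s: 0,1,2,3,4,5,6,7,8,9,10,11,12,13,14,15,16,17,18,19,20,21,22,23,24,25,26,27,28,29,30,31
q: -1,-1,-1,-1,-1,-1,-1,-1,-1,-1,-1,-1,-1,-1,-1,-1,-1,-1,-1,-1,-1,-1,-1,-1,-1,-1,-1,-1,-1,-1,-1,-1
p: -11,-10,-7,-2,5,14,25,38,53,70,89,110,133,158,185,214,245,278,313,350,389,430,473,518,565,614,665,718,773,830,889,950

steps = 4; useful = 128; efficiency = 128/128 = 1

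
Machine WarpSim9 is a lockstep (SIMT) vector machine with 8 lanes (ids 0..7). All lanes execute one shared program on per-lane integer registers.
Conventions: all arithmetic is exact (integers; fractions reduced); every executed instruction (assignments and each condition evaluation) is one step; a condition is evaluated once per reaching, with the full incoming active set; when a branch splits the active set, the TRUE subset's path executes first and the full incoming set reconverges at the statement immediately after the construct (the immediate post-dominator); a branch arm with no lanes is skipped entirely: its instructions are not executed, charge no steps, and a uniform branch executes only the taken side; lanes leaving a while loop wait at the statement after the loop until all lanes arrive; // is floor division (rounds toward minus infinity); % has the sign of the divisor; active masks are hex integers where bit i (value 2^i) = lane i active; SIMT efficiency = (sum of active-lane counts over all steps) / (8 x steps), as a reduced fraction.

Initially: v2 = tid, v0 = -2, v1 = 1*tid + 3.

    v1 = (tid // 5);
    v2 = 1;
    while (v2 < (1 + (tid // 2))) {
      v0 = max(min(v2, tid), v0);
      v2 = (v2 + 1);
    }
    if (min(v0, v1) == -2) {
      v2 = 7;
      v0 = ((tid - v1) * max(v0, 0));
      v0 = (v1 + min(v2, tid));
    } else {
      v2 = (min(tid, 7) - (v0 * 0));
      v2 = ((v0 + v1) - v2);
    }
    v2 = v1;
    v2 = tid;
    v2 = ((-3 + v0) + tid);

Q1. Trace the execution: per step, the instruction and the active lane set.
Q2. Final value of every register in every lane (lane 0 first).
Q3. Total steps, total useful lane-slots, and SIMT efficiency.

step 0: v1 <- (tid // 5)             0xff
step 1: v2 <- 1                      0xff
step 2: eval (v2 < (1 + (tid // 2))) 0xff
step 3: v0 <- max(min(v2, tid), v0)  0xfc
step 4: v2 <- (v2 + 1)               0xfc
step 5: eval (v2 < (1 + (tid // 2))) 0xfc
step 6: v0 <- max(min(v2, tid), v0)  0xf0
step 7: v2 <- (v2 + 1)               0xf0
step 8: eval (v2 < (1 + (tid // 2))) 0xf0
step 9: v0 <- max(min(v2, tid), v0)  0xc0
step 10: v2 <- (v2 + 1)               0xc0
step 11: eval (v2 < (1 + (tid // 2))) 0xc0
step 12: eval (min(v0, v1) == -2)     0xff
step 13: v2 <- 7                      0x03
step 14: v0 <- ((tid - v1) * max(v0, 0)) 0x03
step 15: v0 <- (v1 + min(v2, tid))    0x03
step 16: v2 <- (min(tid, 7) - (v0 * 0)) 0xfc
step 17: v2 <- ((v0 + v1) - v2)       0xfc
step 18: v2 <- v1                     0xff
step 19: v2 <- tid                    0xff
step 20: v2 <- ((-3 + v0) + tid)      0xff

Answer: 21 steps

v2: -3,-1,0,1,3,4,6,7
v0: 0,1,1,1,2,2,3,3
v1: 0,0,0,0,0,1,1,1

steps = 21; useful = 110; efficiency = 110/168 = 55/84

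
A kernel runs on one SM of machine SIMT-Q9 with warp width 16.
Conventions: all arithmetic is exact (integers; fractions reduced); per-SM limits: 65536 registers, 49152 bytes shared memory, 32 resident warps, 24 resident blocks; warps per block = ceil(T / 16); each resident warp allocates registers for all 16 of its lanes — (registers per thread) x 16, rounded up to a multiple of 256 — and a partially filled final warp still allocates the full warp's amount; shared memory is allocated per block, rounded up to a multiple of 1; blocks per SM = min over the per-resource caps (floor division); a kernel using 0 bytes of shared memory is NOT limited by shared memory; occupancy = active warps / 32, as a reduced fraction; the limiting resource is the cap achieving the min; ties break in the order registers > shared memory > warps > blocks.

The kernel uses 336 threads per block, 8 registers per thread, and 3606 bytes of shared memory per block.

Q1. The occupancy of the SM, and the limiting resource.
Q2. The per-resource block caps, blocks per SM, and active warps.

Answer: occupancy 21/32, limited by warps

registers: 12 blocks
shared memory: 13 blocks
warps: 1 block
blocks: 24 blocks

Answer: 1 block, 21 active warps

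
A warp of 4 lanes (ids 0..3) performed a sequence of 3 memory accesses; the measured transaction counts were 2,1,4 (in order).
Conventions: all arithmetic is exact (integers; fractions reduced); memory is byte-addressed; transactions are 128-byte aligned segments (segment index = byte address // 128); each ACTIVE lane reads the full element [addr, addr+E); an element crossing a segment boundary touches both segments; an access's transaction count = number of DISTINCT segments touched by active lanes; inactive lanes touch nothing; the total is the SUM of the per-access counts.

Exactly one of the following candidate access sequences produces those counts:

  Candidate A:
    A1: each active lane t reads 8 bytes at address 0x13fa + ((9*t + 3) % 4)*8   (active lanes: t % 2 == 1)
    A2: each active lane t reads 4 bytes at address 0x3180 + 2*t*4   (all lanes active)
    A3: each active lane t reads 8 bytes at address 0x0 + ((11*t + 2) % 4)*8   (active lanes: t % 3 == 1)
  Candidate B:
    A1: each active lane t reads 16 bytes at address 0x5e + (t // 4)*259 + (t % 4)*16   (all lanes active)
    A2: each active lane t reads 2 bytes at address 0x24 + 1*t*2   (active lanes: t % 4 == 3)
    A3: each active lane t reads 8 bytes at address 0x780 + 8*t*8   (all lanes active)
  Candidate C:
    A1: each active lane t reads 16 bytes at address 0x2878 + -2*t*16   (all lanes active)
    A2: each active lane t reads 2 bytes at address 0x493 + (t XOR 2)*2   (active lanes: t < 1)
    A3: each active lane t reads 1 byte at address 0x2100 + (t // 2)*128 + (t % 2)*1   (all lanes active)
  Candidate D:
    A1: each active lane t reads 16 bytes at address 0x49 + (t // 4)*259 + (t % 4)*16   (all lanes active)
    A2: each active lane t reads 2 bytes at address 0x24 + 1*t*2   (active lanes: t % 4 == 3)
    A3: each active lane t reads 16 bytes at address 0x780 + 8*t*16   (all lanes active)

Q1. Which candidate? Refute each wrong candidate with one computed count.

A: A3 gives 1 transaction, not 4
B: A3 gives 2 transactions, not 4
C: A3 gives 2 transactions, not 4
D: all counts match (2,1,4)

Answer: D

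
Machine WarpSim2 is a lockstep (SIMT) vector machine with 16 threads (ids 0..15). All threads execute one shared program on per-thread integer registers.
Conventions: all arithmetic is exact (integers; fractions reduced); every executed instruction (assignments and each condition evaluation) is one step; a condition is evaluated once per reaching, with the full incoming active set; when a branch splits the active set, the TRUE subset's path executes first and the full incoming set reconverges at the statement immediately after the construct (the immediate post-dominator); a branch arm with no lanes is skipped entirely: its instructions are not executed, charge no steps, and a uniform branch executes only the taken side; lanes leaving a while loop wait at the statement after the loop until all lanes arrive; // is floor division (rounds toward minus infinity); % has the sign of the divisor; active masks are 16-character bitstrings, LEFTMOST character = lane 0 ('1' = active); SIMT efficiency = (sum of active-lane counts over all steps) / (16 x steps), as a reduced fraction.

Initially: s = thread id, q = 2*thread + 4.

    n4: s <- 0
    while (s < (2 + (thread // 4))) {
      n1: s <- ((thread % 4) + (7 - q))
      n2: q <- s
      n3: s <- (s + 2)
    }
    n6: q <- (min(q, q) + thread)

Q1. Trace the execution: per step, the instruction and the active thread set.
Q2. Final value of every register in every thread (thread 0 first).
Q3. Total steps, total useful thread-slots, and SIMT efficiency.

step 0: s <- 0                       1111111111111111
step 1: eval (s < (2 + (thread // 4))) 1111111111111111
step 2: s <- ((thread % 4) + (7 - q)) 1111111111111111
step 3: q <- s                       1111111111111111
step 4: s <- (s + 2)                 1111111111111111
step 5: eval (s < (2 + (thread // 4))) 1111111111111111
step 6: s <- ((thread % 4) + (7 - q)) 0000111111111111
step 7: q <- s                       0000111111111111
step 8: s <- (s + 2)                 0000111111111111
step 9: eval (s < (2 + (thread // 4))) 0000111111111111
step 10: q <- (min(q, q) + thread)    1111111111111111

Answer: 11 steps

s: 5,4,3,2,14,16,18,20,22,24,26,28,30,32,34,36
q: 3,3,3,3,16,19,22,25,28,31,34,37,40,43,46,49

steps = 11; useful = 160; efficiency = 160/176 = 10/11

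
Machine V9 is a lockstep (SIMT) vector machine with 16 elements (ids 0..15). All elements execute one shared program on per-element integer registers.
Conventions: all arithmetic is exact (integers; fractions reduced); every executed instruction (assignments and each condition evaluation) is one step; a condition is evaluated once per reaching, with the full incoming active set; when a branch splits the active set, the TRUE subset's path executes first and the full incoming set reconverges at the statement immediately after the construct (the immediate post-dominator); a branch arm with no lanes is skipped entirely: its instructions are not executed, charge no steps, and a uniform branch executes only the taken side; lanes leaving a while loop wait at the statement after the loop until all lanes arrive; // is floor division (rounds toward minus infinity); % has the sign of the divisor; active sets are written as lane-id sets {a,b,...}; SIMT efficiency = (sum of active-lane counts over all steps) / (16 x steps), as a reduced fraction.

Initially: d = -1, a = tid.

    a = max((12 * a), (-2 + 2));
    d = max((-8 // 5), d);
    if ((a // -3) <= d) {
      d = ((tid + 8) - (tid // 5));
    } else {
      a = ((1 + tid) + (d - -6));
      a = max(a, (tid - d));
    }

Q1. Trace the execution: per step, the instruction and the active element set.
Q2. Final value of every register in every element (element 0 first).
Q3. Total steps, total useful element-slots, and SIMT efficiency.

step 0: a <- max((12 * a), (-2 + 2)) {0,1,2,3,4,5,6,7,8,9,10,11,12,13,14,15}
step 1: d <- max((-8 // 5), d)       {0,1,2,3,4,5,6,7,8,9,10,11,12,13,14,15}
step 2: eval ((a // -3) <= d)        {0,1,2,3,4,5,6,7,8,9,10,11,12,13,14,15}
step 3: d <- ((tid + 8) - (tid // 5)) {1,2,3,4,5,6,7,8,9,10,11,12,13,14,15}
step 4: a <- ((1 + tid) + (d - -6))  {0}
step 5: a <- max(a, (tid - d))       {0}

Answer: 6 steps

d: -1,9,10,11,12,12,13,14,15,16,16,17,18,19,20,20
a: 6,12,24,36,48,60,72,84,96,108,120,132,144,156,168,180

steps = 6; useful = 65; efficiency = 65/96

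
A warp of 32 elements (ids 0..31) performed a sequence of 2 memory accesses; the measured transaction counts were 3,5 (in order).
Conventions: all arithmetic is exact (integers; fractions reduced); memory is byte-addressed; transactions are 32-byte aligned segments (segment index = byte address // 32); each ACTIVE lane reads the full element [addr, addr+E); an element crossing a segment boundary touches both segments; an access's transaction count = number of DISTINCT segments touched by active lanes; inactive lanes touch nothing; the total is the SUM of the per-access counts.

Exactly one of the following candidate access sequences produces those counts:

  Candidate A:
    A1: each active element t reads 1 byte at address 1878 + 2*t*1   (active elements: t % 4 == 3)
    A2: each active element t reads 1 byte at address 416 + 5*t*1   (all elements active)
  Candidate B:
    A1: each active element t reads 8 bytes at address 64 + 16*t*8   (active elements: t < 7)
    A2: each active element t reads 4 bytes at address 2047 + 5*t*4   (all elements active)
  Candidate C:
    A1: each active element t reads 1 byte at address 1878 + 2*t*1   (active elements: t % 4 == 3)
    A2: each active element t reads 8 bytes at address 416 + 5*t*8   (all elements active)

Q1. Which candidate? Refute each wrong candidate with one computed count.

B: A1 gives 7 transactions, not 3
C: A2 gives 32 transactions, not 5
A: all counts match (3,5)

Answer: A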